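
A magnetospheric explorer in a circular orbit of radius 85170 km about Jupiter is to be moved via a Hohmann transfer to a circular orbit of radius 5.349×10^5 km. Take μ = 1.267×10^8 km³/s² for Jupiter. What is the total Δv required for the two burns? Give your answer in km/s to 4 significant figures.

Δv = 19.42 km/s

Transfer-ellipse semi-major axis a_t = (r₁ + r₂)/2 = (85170 + 5.349×10^5)/2 = 3.10035×10^5 km.
At r₁ the circular-orbit speed is v₁ = √(μ/r₁) = 38.5696 km/s.
On the transfer ellipse at r₁, vis-viva equation gives v_p = √[μ(2/r₁ − 1/a_t)] = 50.6613 km/s.
First burn Δv₁ = |v_p − v₁| = 12.092 km/s.
At r₂, v₂ = √(μ/r₂) = 15.3905 km/s.
Transfer-orbit speed at r₂: v_a = √[μ(2/r₂ − 1/a_t)] = 8.06659 km/s.
Second burn Δv₂ = |v₂ − v_a| = 7.3239 km/s.
Total Δv = Δv₁ + Δv₂ = 19.42 km/s.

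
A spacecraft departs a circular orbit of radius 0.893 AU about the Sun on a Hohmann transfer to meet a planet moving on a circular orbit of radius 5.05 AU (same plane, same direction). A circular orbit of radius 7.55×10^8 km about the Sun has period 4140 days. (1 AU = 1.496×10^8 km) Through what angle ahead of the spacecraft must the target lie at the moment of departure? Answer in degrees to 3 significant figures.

From Kepler's third law T² = 4π²r³/μ at r = 7.55×10^8 km, T = 4140 days = 4140 × 86400 s = 3.57696×10^8 s: μ = 4π²r³/T² = 1.32792×10^11 km³/s².
In km: r₁ = 0.893 × 1.496×10^8 = 1.335928×10^8 km; r₂ = 5.05 × 1.496×10^8 = 7.5548×10^8 km.
Transfer-ellipse semi-major axis a_t = (r₁ + r₂)/2 = (1.335928×10^8 + 7.5548×10^8)/2 = 4.445364×10^8 km.
The half-period of the transfer ellipse is t = π√(a_t³/μ) = 8.080×10^7 s.
Target angular speed ω₂ = √(μ/r₂³) = 1.755×10^-8 rad/s.
Angle swept by the target during transfer: ω₂·t = 1.418 rad = 81.245°.
Arrival is 180° from departure on the ellipse, so φ = 180° − 81.245° = 98.8°.

φ = 98.8°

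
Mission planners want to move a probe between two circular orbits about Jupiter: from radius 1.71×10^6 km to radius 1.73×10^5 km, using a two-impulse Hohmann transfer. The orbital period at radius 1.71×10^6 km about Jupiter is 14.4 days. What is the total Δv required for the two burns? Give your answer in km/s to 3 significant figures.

From Kepler's third law T² = 4π²r³/μ at r = 1.71×10^6 km, T = 14.4 days = 14.4 × 86400 s = 1.24416×10^6 s: μ = 4π²r³/T² = 1.27525×10^8 km³/s².
Semi-major axis of the transfer orbit: a_t = (1.710×10^6 + 1.730×10^5)/2 = 9.415×10^5 km.
At r₁ the circular-orbit speed is v₁ = √(μ/r₁) = 8.636 km/s.
Transfer-orbit speed at r₁ (v² = μ(2/r − 1/a)): v_a = √[μ(2/r₁ − 1/a_t)] = 3.702 km/s.
First burn Δv₁ = |v_a − v₁| = 4.934 km/s.
At r₂, v₂ = √(μ/r₂) = 27.15 km/s.
Transfer-orbit speed at r₂: v_p = √[μ(2/r₂ − 1/a_t)] = 36.59 km/s.
Second burn Δv₂ = |v₂ − v_p| = 9.440 km/s.
Total Δv = Δv₁ + Δv₂ = 14.37 km/s.

Δv = 14.4 km/s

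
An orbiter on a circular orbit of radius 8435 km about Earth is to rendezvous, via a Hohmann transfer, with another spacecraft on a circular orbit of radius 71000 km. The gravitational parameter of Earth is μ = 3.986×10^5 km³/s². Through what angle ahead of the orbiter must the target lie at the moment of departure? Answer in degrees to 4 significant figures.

Semi-major axis of the transfer orbit: a_t = (8435 + 71000)/2 = 39717.5 km.
The half-period of the transfer ellipse is t = π√(a_t³/μ) = 39390 s.
The target's mean motion on its circular orbit is ω₂ = √(μ/r₂³) = 3.337×10^-5 rad/s.
Angle swept by the target during transfer: ω₂·t = 1.3144 rad = 75.31°.
The orbiter traverses 180° on the transfer ellipse, so the target must lead by 180° − 75.31° = 104.7°.

φ = 104.7°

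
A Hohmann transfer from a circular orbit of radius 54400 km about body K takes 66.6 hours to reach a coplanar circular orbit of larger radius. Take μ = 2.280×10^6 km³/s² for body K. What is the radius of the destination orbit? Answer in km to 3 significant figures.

r₂ = 4.19×10^5 km

Transfer time t = 66.6 hours = 2.3976×10^5 s, and t = π√(a_t³/μ).
So a_t = (μ t²/π²)^(1/3) = (2.280×10^6 × (2.3976×10^5)² / π²)^(1/3) = 2.3681×10^5 km.
Since a_t = (r₁ + r₂)/2, r₂ = 2a_t − r₁ = 2×2.3681×10^5 − 54400 = 4.1922×10^5 km.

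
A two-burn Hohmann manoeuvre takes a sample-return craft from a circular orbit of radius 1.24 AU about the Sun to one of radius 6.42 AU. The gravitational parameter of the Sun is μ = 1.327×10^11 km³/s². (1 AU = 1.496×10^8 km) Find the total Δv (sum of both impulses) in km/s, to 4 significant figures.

Δv = 12.95 km/s

In km: r₁ = 1.24 × 1.496×10^8 = 1.85504×10^8 km; r₂ = 6.42 × 1.496×10^8 = 9.60432×10^8 km.
Transfer-ellipse semi-major axis a_t = (r₁ + r₂)/2 = (1.85504×10^8 + 9.60432×10^8)/2 = 5.72968×10^8 km.
Circular speed at r₁: v₁ = √(μ/r₁) = √(1.327×10^11/1.85504×10^8) = 26.746 km/s.
On the transfer ellipse at r₁, vis-viva equation gives v_p = √[μ(2/r₁ − 1/a_t)] = 34.628 km/s.
First burn Δv₁ = |v_p − v₁| = 7.882 km/s.
At r₂, v₂ = √(μ/r₂) = 11.754 km/s.
Transfer-orbit speed at r₂: v_a = √[μ(2/r₂ − 1/a_t)] = 6.6883 km/s.
Second burn Δv₂ = |v₂ − v_a| = 5.066 km/s.
Δv = Δv₁ + Δv₂ = 7.882 + 5.066 = 12.95 km/s.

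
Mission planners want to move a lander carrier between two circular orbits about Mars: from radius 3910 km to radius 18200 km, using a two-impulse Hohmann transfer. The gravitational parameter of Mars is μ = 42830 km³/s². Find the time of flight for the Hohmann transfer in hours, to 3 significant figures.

t = 4.90 hours

Transfer-ellipse semi-major axis a_t = (r₁ + r₂)/2 = (3910 + 18200)/2 = 11055 km.
Half the transfer-orbit period gives t = π√(a_t³/μ) = 17640 s.
Converting: 17640 s ÷ 3600 s/hour = 4.90 hours.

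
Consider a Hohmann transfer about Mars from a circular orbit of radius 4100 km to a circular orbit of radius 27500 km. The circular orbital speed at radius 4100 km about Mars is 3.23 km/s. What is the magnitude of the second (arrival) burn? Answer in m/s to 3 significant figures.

Δv₂ = 612 m/s

From the circular-orbit relation v² = μ/r at r = 4100 km: μ = v²r = (3.23)² × 4100 = 42774.9 km³/s².
The Hohmann ellipse has a_t = (r₁ + r₂)/2 = 15800 km.
Circular speed at r = 27500 km: v_c = √(μ/r) = 1.2472 km/s.
Transfer-orbit speed at the same r (vis-viva, a = a_t): v_t = √[μ(2/r − 1/a_t)] = 0.63532 km/s.
Δv₂ = |v_t − v_c| = |0.63532 − 1.2472| = 0.6119 km/s.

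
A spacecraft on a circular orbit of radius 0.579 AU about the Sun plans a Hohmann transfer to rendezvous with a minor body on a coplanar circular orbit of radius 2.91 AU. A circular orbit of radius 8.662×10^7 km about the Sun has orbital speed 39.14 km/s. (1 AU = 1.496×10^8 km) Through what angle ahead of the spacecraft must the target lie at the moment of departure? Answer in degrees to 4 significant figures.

φ = 96.45°

From the circular-orbit relation v² = μ/r at r = 8.662×10^7 km: μ = v²r = (39.14)² × 8.662×10^7 = 1.32697×10^11 km³/s².
In km: r₁ = 0.579 × 1.496×10^8 = 8.66184×10^7 km; r₂ = 2.91 × 1.496×10^8 = 4.35336×10^8 km.
Transfer-ellipse semi-major axis a_t = (r₁ + r₂)/2 = (8.66184×10^7 + 4.35336×10^8)/2 = 2.609772×10^8 km.
Transfer time t = π√(a_t³/μ) = 3.6360×10^7 s.
Target angular speed ω₂ = √(μ/r₂³) = 4.0104×10^-8 rad/s.
Angle swept by the target during transfer: ω₂·t = 1.4582 rad = 83.55°.
Arrival is 180° from departure on the ellipse, so φ = 180° − 83.55° = 96.45°.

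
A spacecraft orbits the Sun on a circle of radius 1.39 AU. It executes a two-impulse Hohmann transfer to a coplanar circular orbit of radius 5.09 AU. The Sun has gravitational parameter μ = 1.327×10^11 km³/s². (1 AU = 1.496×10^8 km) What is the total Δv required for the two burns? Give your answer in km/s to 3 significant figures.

In km: r₁ = 1.39 × 1.496×10^8 = 2.07944×10^8 km; r₂ = 5.09 × 1.496×10^8 = 7.61464×10^8 km.
The Hohmann ellipse has a_t = (r₁ + r₂)/2 = 4.84704×10^8 km.
At r₁ the circular-orbit speed is v₁ = √(μ/r₁) = 25.262 km/s.
On the transfer ellipse at r₁, vis-viva gives v_p = √[μ(2/r₁ − 1/a_t)] = 31.663 km/s.
First burn Δv₁ = |v_p − v₁| = 6.401 km/s.
Circular speed at r₂: v₂ = √(μ/r₂) = 13.20112 km/s.
Transfer-orbit speed at r₂: v_a = √[μ(2/r₂ − 1/a_t)] = 8.646606 km/s.
Second burn Δv₂ = |v₂ − v_a| = 4.555 km/s.
Total Δv = Δv₁ + Δv₂ = 10.96 km/s.

Δv = 11.0 km/s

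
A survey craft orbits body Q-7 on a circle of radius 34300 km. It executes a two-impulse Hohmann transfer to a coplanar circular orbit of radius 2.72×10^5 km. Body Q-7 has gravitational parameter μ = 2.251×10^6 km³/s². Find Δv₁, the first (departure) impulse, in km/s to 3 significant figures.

Transfer-ellipse semi-major axis a_t = (r₁ + r₂)/2 = (34300 + 2.720×10^5)/2 = 1.5315×10^5 km.
On the circular orbit at r = 34300 km, v_c = √(μ/r) = 8.1010 km/s.
Vis-viva on the transfer ellipse at r = 34300 km gives v_t = √[μ(2/r − 1/a_t)] = 10.796 km/s.
Δv₁ = |v_t − v_c| = |10.796 − 8.1010| = 2.695 km/s.

Δv₁ = 2.70 km/s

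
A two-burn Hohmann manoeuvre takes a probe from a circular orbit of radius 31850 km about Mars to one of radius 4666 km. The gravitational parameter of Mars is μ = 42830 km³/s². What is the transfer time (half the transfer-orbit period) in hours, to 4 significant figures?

t = 10.40 hours

Transfer-ellipse semi-major axis a_t = (r₁ + r₂)/2 = (31850 + 4666)/2 = 18258 km.
By Kepler's third law the transfer-orbit period is T = 2π√(a_t³/μ), so t = T/2 = 37450 s.
Converting: 37450 s ÷ 3600 s/hour = 10.40 hours.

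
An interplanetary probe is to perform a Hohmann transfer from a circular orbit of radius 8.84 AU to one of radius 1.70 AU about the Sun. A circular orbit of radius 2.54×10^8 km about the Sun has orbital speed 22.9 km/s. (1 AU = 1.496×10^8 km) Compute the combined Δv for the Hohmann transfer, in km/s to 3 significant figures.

From the circular-orbit relation v² = μ/r at r = 2.54×10^8 km: μ = v²r = (22.9)² × 2.54×10^8 = 1.33200×10^11 km³/s².
In km: r₁ = 8.84 × 1.496×10^8 = 1.322464×10^9 km; r₂ = 1.70 × 1.496×10^8 = 2.5432×10^8 km.
Transfer-ellipse semi-major axis a_t = (r₁ + r₂)/2 = (1.322464×10^9 + 2.5432×10^8)/2 = 7.88392×10^8 km.
Circular speed at r₁: v₁ = √(μ/r₁) = √(1.33200×10^11/1.322464×10^9) = 10.036 km/s.
On the transfer ellipse at r₁, vis-viva equation gives v_a = √[μ(2/r₁ − 1/a_t)] = 5.7001 km/s.
First burn Δv₁ = |v_a − v₁| = 4.336 km/s.
At r₂, v₂ = √(μ/r₂) = 22.8856 km/s.
Transfer-orbit speed at r₂: v_p = √[μ(2/r₂ − 1/a_t)] = 29.6403 km/s.
Second burn Δv₂ = |v₂ − v_p| = 6.755 km/s.
Total Δv = Δv₁ + Δv₂ = 11.09 km/s.

Δv = 11.1 km/s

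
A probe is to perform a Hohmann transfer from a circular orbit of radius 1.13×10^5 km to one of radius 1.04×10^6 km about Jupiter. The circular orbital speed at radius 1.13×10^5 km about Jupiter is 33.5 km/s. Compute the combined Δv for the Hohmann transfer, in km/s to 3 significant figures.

From the circular-orbit relation v² = μ/r at r = 1.13×10^5 km: μ = v²r = (33.5)² × 1.13×10^5 = 1.26814×10^8 km³/s².
Transfer-ellipse semi-major axis a_t = (r₁ + r₂)/2 = (1.130×10^5 + 1.040×10^6)/2 = 5.765×10^5 km.
Circular speed at r₁: v₁ = √(μ/r₁) = √(1.26814×10^8/1.130×10^5) = 33.500 km/s.
Transfer-orbit speed at r₁ (vis-viva equation): v_p = √[μ(2/r₁ − 1/a_t)] = 44.995 km/s.
First burn Δv₁ = |v_p − v₁| = 11.495 km/s.
At r₂, v₂ = √(μ/r₂) = 11.04250 km/s.
Transfer-orbit speed at r₂: v_a = √[μ(2/r₂ − 1/a_t)] = 4.888852 km/s.
Second burn Δv₂ = |v₂ − v_a| = 6.1536 km/s.
Total Δv = Δv₁ + Δv₂ = 17.65 km/s.

Δv = 17.6 km/s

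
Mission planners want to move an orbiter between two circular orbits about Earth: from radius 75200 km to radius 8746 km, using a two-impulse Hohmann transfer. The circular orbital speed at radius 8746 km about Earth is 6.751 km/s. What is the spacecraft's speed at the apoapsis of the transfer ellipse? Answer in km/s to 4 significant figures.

From the circular-orbit relation v² = μ/r at r = 8746 km: μ = v²r = (6.751)² × 8746 = 3.98608×10^5 km³/s².
Transfer-ellipse semi-major axis a_t = (r₁ + r₂)/2 = (75200 + 8746)/2 = 41973 km.
The apoapsis of the transfer ellipse is at r = 75200 km.
Applying v² = μ(2/r − 1/a_t): v = 1.051 km/s.

v = 1.051 km/s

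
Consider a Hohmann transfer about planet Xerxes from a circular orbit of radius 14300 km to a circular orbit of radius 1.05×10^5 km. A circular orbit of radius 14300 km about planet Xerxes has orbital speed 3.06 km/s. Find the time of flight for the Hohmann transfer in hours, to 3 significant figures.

t = 34.7 hours

From the circular-orbit relation v² = μ/r at r = 14300 km: μ = v²r = (3.06)² × 14300 = 1.33899×10^5 km³/s².
Semi-major axis of the transfer orbit: a_t = (14300 + 1.050×10^5)/2 = 59650 km.
Transfer time t = π√(a_t³/μ) = π√((59650)³ / 1.33899×10^5) = 1.2508×10^5 s.
Converting: 1.2508×10^5 s ÷ 3600 s/hour = 34.7 hours.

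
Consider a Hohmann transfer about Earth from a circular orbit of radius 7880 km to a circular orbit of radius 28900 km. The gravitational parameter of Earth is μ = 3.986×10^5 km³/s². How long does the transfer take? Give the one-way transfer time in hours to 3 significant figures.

t = 3.45 hours

The Hohmann ellipse has a_t = (r₁ + r₂)/2 = 18390 km.
Transfer time t = π√(a_t³/μ) = π√((18390)³ / 3.986×10^5) = 12410 s.
Converting: 12410 s ÷ 3600 s/hour = 3.45 hours.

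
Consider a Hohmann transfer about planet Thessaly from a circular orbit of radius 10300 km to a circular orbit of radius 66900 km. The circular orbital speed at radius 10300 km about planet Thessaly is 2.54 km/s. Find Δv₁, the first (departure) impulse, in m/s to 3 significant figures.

Δv₁ = 804 m/s

From the circular-orbit relation v² = μ/r at r = 10300 km: μ = v²r = (2.54)² × 10300 = 66451.5 km³/s².
Transfer-ellipse semi-major axis a_t = (r₁ + r₂)/2 = (10300 + 66900)/2 = 38600 km.
Circular speed at r = 10300 km: v_c = √(μ/r) = 2.5400 km/s.
Transfer-orbit speed at the same r (vis-viva, a = a_t): v_t = √[μ(2/r − 1/a_t)] = 3.3439 km/s.
Δv₁ = |v_t − v_c| = |3.3439 − 2.5400| = 0.8039 km/s.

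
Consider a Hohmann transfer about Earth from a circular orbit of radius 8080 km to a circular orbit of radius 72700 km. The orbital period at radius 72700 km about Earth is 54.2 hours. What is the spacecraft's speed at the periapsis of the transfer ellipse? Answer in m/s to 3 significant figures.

From Kepler's third law T² = 4π²r³/μ at r = 72700 km, T = 54.2 hours = 54.2 × 3600 s = 1.9512×10^5 s: μ = 4π²r³/T² = 3.98437×10^5 km³/s².
The Hohmann ellipse has a_t = (r₁ + r₂)/2 = 40390 km.
The periapsis of the transfer ellipse is at r = 8080 km.
Applying v² = μ(2/r − 1/a_t): v = 9.421 km/s.

v = 9420 m/s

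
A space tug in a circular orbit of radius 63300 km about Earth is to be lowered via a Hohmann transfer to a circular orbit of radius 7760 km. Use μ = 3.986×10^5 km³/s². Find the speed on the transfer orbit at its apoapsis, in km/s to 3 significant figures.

v = 1.17 km/s

Transfer-ellipse semi-major axis a_t = (r₁ + r₂)/2 = (63300 + 7760)/2 = 35530 km.
At apoapsis, r = 63300 km.
Applying v² = μ(2/r − 1/a_t): v = 1.173 km/s.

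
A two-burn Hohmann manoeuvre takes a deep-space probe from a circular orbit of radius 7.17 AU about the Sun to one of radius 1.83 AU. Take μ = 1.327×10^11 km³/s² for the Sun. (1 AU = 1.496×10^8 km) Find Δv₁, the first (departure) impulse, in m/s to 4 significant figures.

In km: r₁ = 7.17 × 1.496×10^8 = 1.072632×10^9 km; r₂ = 1.83 × 1.496×10^8 = 2.73768×10^8 km.
Transfer-ellipse semi-major axis a_t = (r₁ + r₂)/2 = (1.072632×10^9 + 2.73768×10^8)/2 = 6.732×10^8 km.
On the circular orbit at r = 1.072632×10^9 km, v_c = √(μ/r) = 11.123 km/s.
Vis-viva on the transfer ellipse at r = 1.072632×10^9 km gives v_t = √[μ(2/r − 1/a_t)] = 7.0930 km/s.
Δv₁ = |v_t − v_c| = |7.0930 − 11.123| = 4.030 km/s.

Δv₁ = 4030 m/s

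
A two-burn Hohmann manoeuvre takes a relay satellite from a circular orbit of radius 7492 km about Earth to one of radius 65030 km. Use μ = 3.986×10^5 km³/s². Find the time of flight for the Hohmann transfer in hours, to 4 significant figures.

The Hohmann ellipse has a_t = (r₁ + r₂)/2 = 36261 km.
Transfer time t = π√(a_t³/μ) = π√((36261)³ / 3.986×10^5) = 34360 s.
Converting: 34360 s ÷ 3600 s/hour = 9.544 hours.

t = 9.544 hours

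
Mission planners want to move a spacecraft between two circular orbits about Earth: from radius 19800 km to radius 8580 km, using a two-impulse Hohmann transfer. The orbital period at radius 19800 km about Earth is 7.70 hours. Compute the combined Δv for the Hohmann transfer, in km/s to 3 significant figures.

From Kepler's third law T² = 4π²r³/μ at r = 19800 km, T = 7.70 hours = 7.70 × 3600 s = 27720 s: μ = 4π²r³/T² = 3.98813×10^5 km³/s².
Semi-major axis of the transfer orbit: a_t = (19800 + 8580)/2 = 14190 km.
Circular speed at r₁: v₁ = √(μ/r₁) = √(3.98813×10^5/19800) = 4.4880 km/s.
On the transfer ellipse at r₁, vis-viva gives v_a = √[μ(2/r₁ − 1/a_t)] = 3.4898 km/s.
First burn Δv₁ = |v_a − v₁| = 0.9982 km/s.
At r₂, v₂ = √(μ/r₂) = 6.8177 km/s.
Transfer-orbit speed at r₂: v_p = √[μ(2/r₂ − 1/a_t)] = 8.0535 km/s.
Second burn Δv₂ = |v₂ − v_p| = 1.236 km/s.
Total Δv = Δv₁ + Δv₂ = 2.234 km/s.

Δv = 2.23 km/s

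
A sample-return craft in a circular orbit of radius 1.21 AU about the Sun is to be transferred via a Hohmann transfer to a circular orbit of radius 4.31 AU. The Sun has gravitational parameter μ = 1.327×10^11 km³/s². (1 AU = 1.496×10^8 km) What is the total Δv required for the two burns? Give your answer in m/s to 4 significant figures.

Δv = 11610 m/s

In km: r₁ = 1.21 × 1.496×10^8 = 1.81016×10^8 km; r₂ = 4.31 × 1.496×10^8 = 6.44776×10^8 km.
Transfer-ellipse semi-major axis a_t = (r₁ + r₂)/2 = (1.81016×10^8 + 6.44776×10^8)/2 = 4.12896×10^8 km.
Circular speed at r₁: v₁ = √(μ/r₁) = √(1.327×10^11/1.81016×10^8) = 27.076 km/s.
Transfer-orbit speed at r₁ (v² = μ(2/r − 1/a)): v_p = √[μ(2/r₁ − 1/a_t)] = 33.835 km/s.
First burn Δv₁ = |v_p − v₁| = 6.759 km/s.
At r₂, v₂ = √(μ/r₂) = 14.346 km/s.
Transfer-orbit speed at r₂: v_a = √[μ(2/r₂ − 1/a_t)] = 9.4988 km/s.
Second burn Δv₂ = |v₂ − v_a| = 4.847 km/s.
Δv = Δv₁ + Δv₂ = 6.759 + 4.847 = 11.61 km/s.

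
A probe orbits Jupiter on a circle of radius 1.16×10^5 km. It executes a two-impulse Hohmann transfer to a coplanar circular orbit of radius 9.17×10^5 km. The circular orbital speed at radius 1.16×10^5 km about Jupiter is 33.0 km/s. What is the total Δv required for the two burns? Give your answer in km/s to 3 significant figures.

Δv = 17.1 km/s

From the circular-orbit relation v² = μ/r at r = 1.16×10^5 km: μ = v²r = (33.0)² × 1.16×10^5 = 1.26324×10^8 km³/s².
Transfer-ellipse semi-major axis a_t = (r₁ + r₂)/2 = (1.160×10^5 + 9.170×10^5)/2 = 5.165×10^5 km.
At r₁ the circular-orbit speed is v₁ = √(μ/r₁) = 33.000 km/s.
On the transfer ellipse at r₁, vis-viva equation gives v_p = √[μ(2/r₁ − 1/a_t)] = 43.971 km/s.
First burn Δv₁ = |v_p − v₁| = 10.971 km/s.
Circular speed at r₂: v₂ = √(μ/r₂) = 11.73703 km/s.
Transfer-orbit speed at r₂: v_a = √[μ(2/r₂ − 1/a_t)] = 5.562270 km/s.
Second burn Δv₂ = |v₂ − v_a| = 6.1748 km/s.
Total Δv = Δv₁ + Δv₂ = 17.15 km/s.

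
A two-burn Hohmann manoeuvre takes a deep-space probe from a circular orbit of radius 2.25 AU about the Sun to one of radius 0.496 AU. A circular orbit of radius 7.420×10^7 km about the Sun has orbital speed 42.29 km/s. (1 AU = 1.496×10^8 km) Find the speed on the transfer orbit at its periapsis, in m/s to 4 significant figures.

v = 54140 m/s

From the circular-orbit relation v² = μ/r at r = 7.420×10^7 km: μ = v²r = (42.29)² × 7.420×10^7 = 1.32703×10^11 km³/s².
In km: r₁ = 2.25 × 1.496×10^8 = 3.366×10^8 km; r₂ = 0.496 × 1.496×10^8 = 7.42016×10^7 km.
The Hohmann ellipse has a_t = (r₁ + r₂)/2 = 2.054008×10^8 km.
The periapsis of the transfer ellipse is at r = 7.42016×10^7 km.
Applying v² = μ(2/r − 1/a_t): v = 54.14 km/s.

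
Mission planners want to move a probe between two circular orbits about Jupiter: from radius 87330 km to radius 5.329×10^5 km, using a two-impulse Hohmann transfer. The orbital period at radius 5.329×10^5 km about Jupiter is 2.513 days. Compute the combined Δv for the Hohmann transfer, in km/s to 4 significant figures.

From Kepler's third law T² = 4π²r³/μ at r = 5.329×10^5 km, T = 2.513 days = 2.513 × 86400 s = 2.171232×10^5 s: μ = 4π²r³/T² = 1.26731×10^8 km³/s².
The Hohmann ellipse has a_t = (r₁ + r₂)/2 = 3.10115×10^5 km.
Circular speed at r₁: v₁ = √(μ/r₁) = √(1.26731×10^8/87330) = 38.094 km/s.
Transfer-orbit speed at r₁ (vis-viva): v_p = √[μ(2/r₁ − 1/a_t)] = 49.937 km/s.
First burn Δv₁ = |v_p − v₁| = 11.84 km/s.
Circular speed at r₂: v₂ = √(μ/r₂) = 15.4212 km/s.
Transfer-orbit speed at r₂: v_a = √[μ(2/r₂ − 1/a_t)] = 8.18351 km/s.
Second burn Δv₂ = |v₂ − v_a| = 7.238 km/s.
Total Δv = Δv₁ + Δv₂ = 19.08 km/s.

Δv = 19.08 km/s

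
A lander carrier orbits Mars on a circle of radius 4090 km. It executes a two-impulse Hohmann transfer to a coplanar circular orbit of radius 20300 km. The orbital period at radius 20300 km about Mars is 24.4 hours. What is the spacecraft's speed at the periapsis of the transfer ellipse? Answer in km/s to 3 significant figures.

v = 4.17 km/s

From Kepler's third law T² = 4π²r³/μ at r = 20300 km, T = 24.4 hours = 24.4 × 3600 s = 87840 s: μ = 4π²r³/T² = 42801.9 km³/s².
The Hohmann ellipse has a_t = (r₁ + r₂)/2 = 12195 km.
At periapsis, r = 4090 km.
Vis-viva: v = √[μ(2/r − 1/a_t)] = √[42801.9 × (2/4090 − 1/12195)] = 4.174 km/s.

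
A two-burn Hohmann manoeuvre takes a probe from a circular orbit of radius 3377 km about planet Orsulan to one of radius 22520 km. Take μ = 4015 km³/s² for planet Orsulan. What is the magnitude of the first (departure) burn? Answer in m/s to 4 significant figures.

Δv₁ = 347.6 m/s

Transfer-ellipse semi-major axis a_t = (r₁ + r₂)/2 = (3377 + 22520)/2 = 12948.5 km.
Circular speed at r = 3377 km: v_c = √(μ/r) = 1.0904 km/s.
Transfer-orbit speed at the same r (vis-viva, a = a_t): v_t = √[μ(2/r − 1/a_t)] = 1.4380 km/s.
Δv₁ = |v_t − v_c| = |1.4380 − 1.0904| = 0.3476 km/s.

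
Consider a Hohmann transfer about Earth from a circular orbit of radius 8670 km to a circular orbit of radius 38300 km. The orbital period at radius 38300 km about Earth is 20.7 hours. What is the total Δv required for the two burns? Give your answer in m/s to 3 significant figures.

From Kepler's third law T² = 4π²r³/μ at r = 38300 km, T = 20.7 hours = 20.7 × 3600 s = 74520 s: μ = 4π²r³/T² = 3.99402×10^5 km³/s².
Transfer-ellipse semi-major axis a_t = (r₁ + r₂)/2 = (8670 + 38300)/2 = 23485 km.
At r₁ the circular-orbit speed is v₁ = √(μ/r₁) = 6.78728 km/s.
On the transfer ellipse at r₁, vis-viva gives v_p = √[μ(2/r₁ − 1/a_t)] = 8.66762 km/s.
First burn Δv₁ = |v_p − v₁| = 1.88034 km/s.
Circular speed at r₂: v₂ = √(μ/r₂) = 3.229281 km/s.
Transfer-orbit speed at r₂: v_a = √[μ(2/r₂ − 1/a_t)] = 1.962095 km/s.
Second burn Δv₂ = |v₂ − v_a| = 1.26719 km/s.
Δv = Δv₁ + Δv₂ = 1.88034 + 1.26719 = 3.148 km/s.

Δv = 3150 m/s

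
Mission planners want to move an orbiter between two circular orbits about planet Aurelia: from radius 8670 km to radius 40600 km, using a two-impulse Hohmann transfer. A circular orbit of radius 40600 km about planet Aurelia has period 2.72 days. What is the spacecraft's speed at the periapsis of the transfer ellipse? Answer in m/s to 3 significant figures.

From Kepler's third law T² = 4π²r³/μ at r = 40600 km, T = 2.72 days = 2.72 × 86400 s = 2.35008×10^5 s: μ = 4π²r³/T² = 47837.9 km³/s².
The Hohmann ellipse has a_t = (r₁ + r₂)/2 = 24635 km.
The periapsis of the transfer ellipse is at r = 8670 km.
Applying v² = μ(2/r − 1/a_t): v = 3.016 km/s.

v = 3020 m/s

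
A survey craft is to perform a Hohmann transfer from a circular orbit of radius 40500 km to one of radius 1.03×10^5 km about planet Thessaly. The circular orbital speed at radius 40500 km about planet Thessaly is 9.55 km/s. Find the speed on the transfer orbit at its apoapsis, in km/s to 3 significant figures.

From the circular-orbit relation v² = μ/r at r = 40500 km: μ = v²r = (9.55)² × 40500 = 3.69370×10^6 km³/s².
Transfer-ellipse semi-major axis a_t = (r₁ + r₂)/2 = (40500 + 1.030×10^5)/2 = 71750 km.
At apoapsis, r = 1.030×10^5 km.
From the vis-viva equation, v = √[μ(2/r − 1/a_t)] = 4.499 km/s.

v = 4.50 km/s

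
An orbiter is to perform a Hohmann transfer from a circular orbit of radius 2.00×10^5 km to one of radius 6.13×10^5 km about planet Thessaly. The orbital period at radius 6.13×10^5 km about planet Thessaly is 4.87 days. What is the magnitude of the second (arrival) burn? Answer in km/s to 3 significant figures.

From Kepler's third law T² = 4π²r³/μ at r = 6.13×10^5 km, T = 4.87 days = 4.87 × 86400 s = 4.20768×10^5 s: μ = 4π²r³/T² = 5.13636×10^7 km³/s².
Semi-major axis of the transfer orbit: a_t = (2.000×10^5 + 6.130×10^5)/2 = 4.065×10^5 km.
On the circular orbit at r = 6.130×10^5 km, v_c = √(μ/r) = 9.154 km/s.
Transfer-orbit speed at the same r (vis-viva, a = a_t): v_t = √[μ(2/r − 1/a_t)] = 6.421 km/s.
Δv₂ = |v_t − v_c| = |6.421 − 9.154| = 2.733 km/s.

Δv₂ = 2.73 km/s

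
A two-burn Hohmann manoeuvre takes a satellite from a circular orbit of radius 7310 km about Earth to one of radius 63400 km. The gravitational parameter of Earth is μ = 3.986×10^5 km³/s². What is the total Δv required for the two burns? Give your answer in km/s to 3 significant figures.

Semi-major axis of the transfer orbit: a_t = (7310 + 63400)/2 = 35355 km.
Circular speed at r₁: v₁ = √(μ/r₁) = √(3.986×10^5/7310) = 7.384 km/s.
On the transfer ellipse at r₁, v² = μ(2/r − 1/a) gives v_p = √[μ(2/r₁ − 1/a_t)] = 9.888 km/s.
First burn Δv₁ = |v_p − v₁| = 2.504 km/s.
At r₂, v₂ = √(μ/r₂) = 2.507 km/s.
Transfer-orbit speed at r₂: v_a = √[μ(2/r₂ − 1/a_t)] = 1.140 km/s.
Second burn Δv₂ = |v₂ − v_a| = 1.367 km/s.
Total Δv = Δv₁ + Δv₂ = 3.871 km/s.

Δv = 3.87 km/s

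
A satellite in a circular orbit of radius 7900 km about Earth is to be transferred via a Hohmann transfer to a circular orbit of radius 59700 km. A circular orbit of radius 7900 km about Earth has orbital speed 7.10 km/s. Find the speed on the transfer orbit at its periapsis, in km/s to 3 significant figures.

From the circular-orbit relation v² = μ/r at r = 7900 km: μ = v²r = (7.10)² × 7900 = 3.98239×10^5 km³/s².
The Hohmann ellipse has a_t = (r₁ + r₂)/2 = 33800 km.
At periapsis, r = 7900 km.
Vis-viva: v = √[μ(2/r − 1/a_t)] = √[3.98239×10^5 × (2/7900 − 1/33800)] = 9.436 km/s.

v = 9.44 km/s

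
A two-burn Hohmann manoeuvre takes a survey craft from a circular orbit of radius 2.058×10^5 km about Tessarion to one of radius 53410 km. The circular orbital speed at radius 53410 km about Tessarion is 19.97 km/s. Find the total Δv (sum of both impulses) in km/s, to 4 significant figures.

Δv = 8.837 km/s

From the circular-orbit relation v² = μ/r at r = 53410 km: μ = v²r = (19.97)² × 53410 = 2.13000×10^7 km³/s².
The Hohmann ellipse has a_t = (r₁ + r₂)/2 = 1.29605×10^5 km.
At r₁ the circular-orbit speed is v₁ = √(μ/r₁) = 10.1734 km/s.
On the transfer ellipse at r₁, vis-viva equation gives v_a = √[μ(2/r₁ − 1/a_t)] = 6.53081 km/s.
First burn Δv₁ = |v_a − v₁| = 3.6426 km/s.
Circular speed at r₂: v₂ = √(μ/r₂) = 19.9700 km/s.
Transfer-orbit speed at r₂: v_p = √[μ(2/r₂ − 1/a_t)] = 25.1646 km/s.
Second burn Δv₂ = |v₂ − v_p| = 5.1946 km/s.
Total Δv = Δv₁ + Δv₂ = 8.837 km/s.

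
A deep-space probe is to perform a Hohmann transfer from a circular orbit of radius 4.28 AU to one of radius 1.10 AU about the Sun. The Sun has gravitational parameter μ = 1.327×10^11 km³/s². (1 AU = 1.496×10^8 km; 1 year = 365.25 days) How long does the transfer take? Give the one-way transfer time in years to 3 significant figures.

In km: r₁ = 4.28 × 1.496×10^8 = 6.40288×10^8 km; r₂ = 1.10 × 1.496×10^8 = 1.6456×10^8 km.
Semi-major axis of the transfer orbit: a_t = (6.40288×10^8 + 1.6456×10^8)/2 = 4.02424×10^8 km.
Transfer time t = π√(a_t³/μ) = π√((4.02424×10^8)³ / 1.327×10^11) = 6.962×10^7 s.
Converting: 6.962×10^7 s ÷ 3.15576×10^7 s/year (365.25 × 86400) = 2.21 years.

t = 2.21 years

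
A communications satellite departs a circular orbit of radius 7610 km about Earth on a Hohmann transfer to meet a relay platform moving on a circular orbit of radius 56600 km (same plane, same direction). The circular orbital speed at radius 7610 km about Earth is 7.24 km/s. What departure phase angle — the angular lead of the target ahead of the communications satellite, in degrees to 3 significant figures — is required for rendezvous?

From the circular-orbit relation v² = μ/r at r = 7610 km: μ = v²r = (7.24)² × 7610 = 3.98898×10^5 km³/s².
Semi-major axis of the transfer orbit: a_t = (7610 + 56600)/2 = 32105 km.
Transfer time t = π√(a_t³/μ) = 28614 s.
The target's mean motion on its circular orbit is ω₂ = √(μ/r₂³) = 4.6904×10^-5 rad/s.
Angle swept by the target during transfer: ω₂·t = 1.3421 rad = 76.90°.
The communications satellite traverses 180° on the transfer ellipse, so the target must lead by 180° − 76.90° = 103°.

φ = 103°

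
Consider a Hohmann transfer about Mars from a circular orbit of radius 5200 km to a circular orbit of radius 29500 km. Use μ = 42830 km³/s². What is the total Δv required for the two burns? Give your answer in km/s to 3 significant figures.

Δv = 1.42 km/s

Transfer-ellipse semi-major axis a_t = (r₁ + r₂)/2 = (5200 + 29500)/2 = 17350 km.
Circular speed at r₁: v₁ = √(μ/r₁) = √(42830/5200) = 2.86994 km/s.
On the transfer ellipse at r₁, v² = μ(2/r − 1/a) gives v_p = √[μ(2/r₁ − 1/a_t)] = 3.74226 km/s.
First burn Δv₁ = |v_p − v₁| = 0.8723 km/s.
At r₂, v₂ = √(μ/r₂) = 1.205 km/s.
Transfer-orbit speed at r₂: v_a = √[μ(2/r₂ − 1/a_t)] = 0.6597 km/s.
Second burn Δv₂ = |v₂ − v_a| = 0.5453 km/s.
Total Δv = Δv₁ + Δv₂ = 1.418 km/s.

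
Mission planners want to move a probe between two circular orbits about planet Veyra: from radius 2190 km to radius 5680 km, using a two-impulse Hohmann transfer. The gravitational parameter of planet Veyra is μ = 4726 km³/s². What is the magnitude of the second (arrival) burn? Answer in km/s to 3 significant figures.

Semi-major axis of the transfer orbit: a_t = (2190 + 5680)/2 = 3935 km.
On the circular orbit at r = 5680 km, v_c = √(μ/r) = 0.9122 km/s.
Vis-viva on the transfer ellipse at r = 5680 km gives v_t = √[μ(2/r − 1/a_t)] = 0.6805 km/s.
Δv₂ = |v_t − v_c| = |0.6805 − 0.9122| = 0.2317 km/s.

Δv₂ = 0.232 km/s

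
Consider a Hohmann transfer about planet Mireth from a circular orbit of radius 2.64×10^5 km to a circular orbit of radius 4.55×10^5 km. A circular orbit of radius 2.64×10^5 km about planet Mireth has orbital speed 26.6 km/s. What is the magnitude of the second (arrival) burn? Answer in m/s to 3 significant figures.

From the circular-orbit relation v² = μ/r at r = 2.64×10^5 km: μ = v²r = (26.6)² × 2.64×10^5 = 1.86796×10^8 km³/s².
The Hohmann ellipse has a_t = (r₁ + r₂)/2 = 3.595×10^5 km.
Circular speed at r = 4.550×10^5 km: v_c = √(μ/r) = 20.262 km/s.
Vis-viva on the transfer ellipse at r = 4.550×10^5 km gives v_t = √[μ(2/r − 1/a_t)] = 17.363 km/s.
Δv₂ = |v_t − v_c| = |17.363 − 20.262| = 2.899 km/s.

Δv₂ = 2900 m/s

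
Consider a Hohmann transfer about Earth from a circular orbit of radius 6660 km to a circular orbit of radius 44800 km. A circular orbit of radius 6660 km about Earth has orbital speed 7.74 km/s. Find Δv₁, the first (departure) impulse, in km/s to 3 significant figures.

Δv₁ = 2.47 km/s

From the circular-orbit relation v² = μ/r at r = 6660 km: μ = v²r = (7.74)² × 6660 = 3.98985×10^5 km³/s².
Transfer-ellipse semi-major axis a_t = (r₁ + r₂)/2 = (6660 + 44800)/2 = 25730 km.
Circular speed at r = 6660 km: v_c = √(μ/r) = 7.7400 km/s.
Vis-viva on the transfer ellipse at r = 6660 km gives v_t = √[μ(2/r − 1/a_t)] = 10.213 km/s.
Δv₁ = |v_t − v_c| = |10.213 − 7.7400| = 2.473 km/s.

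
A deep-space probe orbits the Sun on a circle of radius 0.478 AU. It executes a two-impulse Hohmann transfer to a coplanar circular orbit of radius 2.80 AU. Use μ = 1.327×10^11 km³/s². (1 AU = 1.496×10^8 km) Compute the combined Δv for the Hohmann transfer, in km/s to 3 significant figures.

In km: r₁ = 0.478 × 1.496×10^8 = 7.15088×10^7 km; r₂ = 2.80 × 1.496×10^8 = 4.1888×10^8 km.
The Hohmann ellipse has a_t = (r₁ + r₂)/2 = 2.451944×10^8 km.
Circular speed at r₁: v₁ = √(μ/r₁) = √(1.327×10^11/7.15088×10^7) = 43.078 km/s.
On the transfer ellipse at r₁, v² = μ(2/r − 1/a) gives v_p = √[μ(2/r₁ − 1/a_t)] = 56.305 km/s.
First burn Δv₁ = |v_p − v₁| = 13.227 km/s.
Circular speed at r₂: v₂ = √(μ/r₂) = 17.7988 km/s.
Transfer-orbit speed at r₂: v_a = √[μ(2/r₂ − 1/a_t)] = 9.61203 km/s.
Second burn Δv₂ = |v₂ − v_a| = 8.1868 km/s.
Total Δv = Δv₁ + Δv₂ = 21.41 km/s.

Δv = 21.4 km/s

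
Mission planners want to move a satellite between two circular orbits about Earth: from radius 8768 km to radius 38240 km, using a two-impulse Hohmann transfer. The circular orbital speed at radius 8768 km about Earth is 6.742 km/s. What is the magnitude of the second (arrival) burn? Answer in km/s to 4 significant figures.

Δv₂ = 1.257 km/s

From the circular-orbit relation v² = μ/r at r = 8768 km: μ = v²r = (6.742)² × 8768 = 3.98546×10^5 km³/s².
The Hohmann ellipse has a_t = (r₁ + r₂)/2 = 23504 km.
On the circular orbit at r = 38240 km, v_c = √(μ/r) = 3.22835 km/s.
Transfer-orbit speed at the same r (vis-viva, a = a_t): v_t = √[μ(2/r − 1/a_t)] = 1.97178 km/s.
Δv₂ = |v_t − v_c| = |1.97178 − 3.22835| = 1.257 km/s.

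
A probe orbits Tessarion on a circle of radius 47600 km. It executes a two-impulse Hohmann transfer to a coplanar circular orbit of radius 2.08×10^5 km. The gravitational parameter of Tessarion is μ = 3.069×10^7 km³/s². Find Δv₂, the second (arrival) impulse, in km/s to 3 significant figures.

Semi-major axis of the transfer orbit: a_t = (47600 + 2.080×10^5)/2 = 1.278×10^5 km.
On the circular orbit at r = 2.080×10^5 km, v_c = √(μ/r) = 12.147 km/s.
Transfer-orbit speed at the same r (vis-viva, a = a_t): v_t = √[μ(2/r − 1/a_t)] = 7.4132 km/s.
Δv₂ = |v_t − v_c| = |7.4132 − 12.147| = 4.734 km/s.

Δv₂ = 4.73 km/s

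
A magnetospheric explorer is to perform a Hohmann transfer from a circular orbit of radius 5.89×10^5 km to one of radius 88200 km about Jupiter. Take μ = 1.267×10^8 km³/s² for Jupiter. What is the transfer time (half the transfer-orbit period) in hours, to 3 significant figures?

Transfer-ellipse semi-major axis a_t = (r₁ + r₂)/2 = (5.890×10^5 + 88200)/2 = 3.386×10^5 km.
Transfer time t = π√(a_t³/μ) = π√((3.386×10^5)³ / 1.267×10^8) = 54990 s.
Converting: 54990 s ÷ 3600 s/hour = 15.3 hours.

t = 15.3 hours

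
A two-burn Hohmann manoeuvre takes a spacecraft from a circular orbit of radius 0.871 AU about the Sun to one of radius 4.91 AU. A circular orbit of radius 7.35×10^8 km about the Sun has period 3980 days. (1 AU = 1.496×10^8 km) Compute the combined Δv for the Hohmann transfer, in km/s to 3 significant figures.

From Kepler's third law T² = 4π²r³/μ at r = 7.35×10^8 km, T = 3980 days = 3980 × 86400 s = 3.43872×10^8 s: μ = 4π²r³/T² = 1.32565×10^11 km³/s².
In km: r₁ = 0.871 × 1.496×10^8 = 1.303016×10^8 km; r₂ = 4.91 × 1.496×10^8 = 7.34536×10^8 km.
The Hohmann ellipse has a_t = (r₁ + r₂)/2 = 4.324188×10^8 km.
Circular speed at r₁: v₁ = √(μ/r₁) = √(1.32565×10^11/1.303016×10^8) = 31.8962 km/s.
On the transfer ellipse at r₁, vis-viva equation gives v_p = √[μ(2/r₁ − 1/a_t)] = 41.5713 km/s.
First burn Δv₁ = |v_p − v₁| = 9.6751 km/s.
Circular speed at r₂: v₂ = √(μ/r₂) = 13.4341 km/s.
Transfer-orbit speed at r₂: v_a = √[μ(2/r₂ − 1/a_t)] = 7.37446 km/s.
Second burn Δv₂ = |v₂ − v_a| = 6.0596 km/s.
Total Δv = Δv₁ + Δv₂ = 15.73 km/s.

Δv = 15.7 km/s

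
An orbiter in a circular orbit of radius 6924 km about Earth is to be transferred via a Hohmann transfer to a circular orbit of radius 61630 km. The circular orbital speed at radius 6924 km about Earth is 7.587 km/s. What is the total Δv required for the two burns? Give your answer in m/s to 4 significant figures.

From the circular-orbit relation v² = μ/r at r = 6924 km: μ = v²r = (7.587)² × 6924 = 3.98563×10^5 km³/s².
Transfer-ellipse semi-major axis a_t = (r₁ + r₂)/2 = (6924 + 61630)/2 = 34277 km.
Circular speed at r₁: v₁ = √(μ/r₁) = √(3.98563×10^5/6924) = 7.5870 km/s.
On the transfer ellipse at r₁, vis-viva equation gives v_p = √[μ(2/r₁ − 1/a_t)] = 10.173 km/s.
First burn Δv₁ = |v_p − v₁| = 2.586 km/s.
At r₂, v₂ = √(μ/r₂) = 2.543 km/s.
Transfer-orbit speed at r₂: v_a = √[μ(2/r₂ − 1/a_t)] = 1.143 km/s.
Second burn Δv₂ = |v₂ − v_a| = 1.400 km/s.
Δv = Δv₁ + Δv₂ = 2.586 + 1.400 = 3.986 km/s.

Δv = 3986 m/s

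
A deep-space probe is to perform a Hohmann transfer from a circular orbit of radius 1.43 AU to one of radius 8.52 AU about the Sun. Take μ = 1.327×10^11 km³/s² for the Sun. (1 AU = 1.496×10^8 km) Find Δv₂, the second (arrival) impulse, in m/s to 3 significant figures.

Δv₂ = 4730 m/s

In km: r₁ = 1.43 × 1.496×10^8 = 2.13928×10^8 km; r₂ = 8.52 × 1.496×10^8 = 1.274592×10^9 km.
The Hohmann ellipse has a_t = (r₁ + r₂)/2 = 7.4426×10^8 km.
Circular speed at r = 1.274592×10^9 km: v_c = √(μ/r) = 10.2035 km/s.
Vis-viva on the transfer ellipse at r = 1.274592×10^9 km gives v_t = √[μ(2/r − 1/a_t)] = 5.47043 km/s.
Δv₂ = |v_t − v_c| = |5.47043 − 10.2035| = 4.733 km/s.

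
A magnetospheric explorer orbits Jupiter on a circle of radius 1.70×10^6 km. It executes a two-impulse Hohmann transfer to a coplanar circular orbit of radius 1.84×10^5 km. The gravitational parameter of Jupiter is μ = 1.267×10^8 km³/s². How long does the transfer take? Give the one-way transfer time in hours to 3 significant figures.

The Hohmann ellipse has a_t = (r₁ + r₂)/2 = 9.420×10^5 km.
By Kepler's third law the transfer-orbit period is T = 2π√(a_t³/μ), so t = T/2 = 2.552×10^5 s.
Converting: 2.552×10^5 s ÷ 3600 s/hour = 70.9 hours.

t = 70.9 hours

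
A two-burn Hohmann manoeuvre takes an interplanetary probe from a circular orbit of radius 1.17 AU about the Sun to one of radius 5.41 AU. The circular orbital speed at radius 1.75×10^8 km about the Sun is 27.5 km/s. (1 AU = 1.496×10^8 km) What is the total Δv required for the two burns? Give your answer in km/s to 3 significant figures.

From the circular-orbit relation v² = μ/r at r = 1.75×10^8 km: μ = v²r = (27.5)² × 1.75×10^8 = 1.32344×10^11 km³/s².
In km: r₁ = 1.17 × 1.496×10^8 = 1.75032×10^8 km; r₂ = 5.41 × 1.496×10^8 = 8.09336×10^8 km.
Transfer-ellipse semi-major axis a_t = (r₁ + r₂)/2 = (1.75032×10^8 + 8.09336×10^8)/2 = 4.92184×10^8 km.
At r₁ the circular-orbit speed is v₁ = √(μ/r₁) = 27.4975 km/s.
On the transfer ellipse at r₁, vis-viva gives v_p = √[μ(2/r₁ − 1/a_t)] = 35.2609 km/s.
First burn Δv₁ = |v_p − v₁| = 7.7634 km/s.
At r₂, v₂ = √(μ/r₂) = 12.7875 km/s.
Transfer-orbit speed at r₂: v_a = √[μ(2/r₂ − 1/a_t)] = 7.62574 km/s.
Second burn Δv₂ = |v₂ − v_a| = 5.1618 km/s.
Δv = Δv₁ + Δv₂ = 7.7634 + 5.1618 = 12.93 km/s.

Δv = 12.9 km/s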